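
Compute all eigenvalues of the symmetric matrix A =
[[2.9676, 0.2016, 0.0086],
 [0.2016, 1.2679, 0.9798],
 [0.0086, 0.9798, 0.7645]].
sigma(A) ≈ {0, 2, 3}

A is real symmetric, so its spectrum consists of real eigenvalues. Expanding the characteristic polynomial of the displayed matrix gives
  det(λ I - A) = p(λ) = λ^3 + (-5)λ^2 + (6)λ + (0).
Solving p(λ) = 0 yields eigenvalues ≈ 0, 2, 3. (A is shown rounded to 4 decimals, so these recover the underlying integer eigenvalues to within that precision.)
Verification: the trace of A = 5 equals the sum of eigenvalues 5, and det(A) ≈ -0.0002 matches the eigenvalue product 0.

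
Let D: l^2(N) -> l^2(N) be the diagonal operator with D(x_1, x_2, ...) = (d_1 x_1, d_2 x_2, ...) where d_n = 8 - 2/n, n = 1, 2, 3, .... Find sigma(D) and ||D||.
sigma(D) = {8 - 2/n : n ≥ 1} ∪ {8}; ||D|| = 8

A bounded diagonal operator on l^2 with diagonal entries d_n has spectrum equal to the closure of {d_n : n ≥ 1}: every d_n is an eigenvalue (with eigenvector e_n), so {d_n} ⊂ sigma(D); the spectrum is closed, so its closure is too; and for lambda not in the closure, (D - lambda I) has bounded inverse (the diagonal entries 1/(d_n - lambda) are bounded). For our sequence d_n = 8 - 2/n, n = 1, 2, 3, ...:
  - {d_n} = {8 - 2/n : n ≥ 1}; the only limit point is 8
  - closure = {8 - 2/n : n ≥ 1} ∪ {8}
For the norm: a diagonal operator has ||D|| = sup_n |d_n|. Here d_n = 8 - 2/n increases monotonically from d_1 = 6 toward 8, with all terms in [6, 8); so sup_n |d_n| = 8 (the supremum is the limit, not attained). So ||D|| = 8.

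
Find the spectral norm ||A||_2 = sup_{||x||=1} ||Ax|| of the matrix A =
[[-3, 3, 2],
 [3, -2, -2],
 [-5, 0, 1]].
||A||_2 ≈ 7.5604 (= sqrt(largest eigenvalue of A^T A))

||A||_2 = sigma_max(A) = sqrt(lambda_max(A^T A)). Form the symmetric matrix M = A^T A =
[[43, -15, -17],
 [-15, 13, 10],
 [-17, 10, 9]].
Its characteristic polynomial (trace, sum of principal 2x2 minors, determinant of M give the coefficients) is
  p(λ) = det(λ I - M) = λ^3 - 65λ^2 + 449λ - 49.
No integer candidate from the rational root theorem (±divisors of 49) is a root, so the roots are irrational. The cubic discriminant is Δ = 461538672 > 0, so there are three distinct real roots. p(0) = -49 and p(1) = 336 have opposite signs, so a root lies in (0, 1); Newton's method refines it to λ ≈ 0.1109. p(7) = 252 and p(8) = -105 have opposite signs, so a root lies in (7, 8); Newton's method refines it to λ ≈ 7.7293. p(57) = -448 and p(58) = 2445 have opposite signs, so a root lies in (57, 58); Newton's method refines it to λ ≈ 57.1598. Check (Vieta): the three roots sum to 65, matching tr M = 65.
So the eigenvalues of A^T A are ≈ 0.1109, 7.7293, 57.1598 (all ≥ 0, as they must be for A^T A). The largest is λ_max ≈ 57.1598, hence ||A||_2 = sqrt(λ_max) ≈ 7.5604.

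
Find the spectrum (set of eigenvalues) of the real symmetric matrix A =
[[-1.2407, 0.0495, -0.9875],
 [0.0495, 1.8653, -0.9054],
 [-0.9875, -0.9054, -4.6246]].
sigma(A) ≈ {-5, -1, 2}

A is real symmetric, so its spectrum consists of real eigenvalues. Expanding the characteristic polynomial of the displayed matrix gives
  det(λ I - A) = p(λ) = λ^3 + (4)λ^2 + (-7)λ + (-10).
Solving p(λ) = 0 yields eigenvalues ≈ -5, -1, 2. (A is shown rounded to 4 decimals, so these recover the underlying integer eigenvalues to within that precision.)
Verification: the trace of A = -4 equals the sum of eigenvalues -4, and det(A) ≈ 10.0006 matches the eigenvalue product 10.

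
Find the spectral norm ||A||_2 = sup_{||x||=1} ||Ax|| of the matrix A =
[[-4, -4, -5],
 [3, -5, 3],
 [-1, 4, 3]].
||A||_2 ≈ 8.5246 (= sqrt(largest eigenvalue of A^T A))

||A||_2 = sigma_max(A) = sqrt(lambda_max(A^T A)). Form the symmetric matrix M = A^T A =
[[26, -3, 26],
 [-3, 57, 17],
 [26, 17, 43]].
Its characteristic polynomial (trace, sum of principal 2x2 minors, determinant of M give the coefficients) is
  p(λ) = det(λ I - M) = λ^3 - 126λ^2 + 4077λ - 14641.
No integer candidate from the rational root theorem (±divisors of 14641) is a root, so the roots are irrational. The cubic discriminant is Δ = 5261614497 > 0, so there are three distinct real roots. p(4) = -285 and p(5) = 2719 have opposite signs, so a root lies in (4, 5); Newton's method refines it to λ ≈ 4.0917. p(49) = 255 and p(50) = -791 have opposite signs, so a root lies in (49, 50); Newton's method refines it to λ ≈ 49.2399. p(72) = -1033 and p(73) = 543 have opposite signs, so a root lies in (72, 73); Newton's method refines it to λ ≈ 72.6683. Check (Vieta): the three roots sum to 126, matching tr M = 126.
So the eigenvalues of A^T A are ≈ 4.0917, 49.2399, 72.6683 (all ≥ 0, as they must be for A^T A). The largest is λ_max ≈ 72.6683, hence ||A||_2 = sqrt(λ_max) ≈ 8.5246.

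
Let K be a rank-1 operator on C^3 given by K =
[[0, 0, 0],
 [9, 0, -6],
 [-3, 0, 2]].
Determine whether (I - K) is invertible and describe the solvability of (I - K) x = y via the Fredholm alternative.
(I - K) is invertible (det(I - K) = -1 ≠ 0), so for every y in C^3 the equation (I - K) x = y has a unique solution.

K has rank 1, so it is an outer product K = u v^T: every row of K is a multiple of one row vector. Reading off the entries, u = (0, 3, -1) and v = (3, 0, -2) (row i of K equals u_i·v^T). A rank-one matrix u v^T satisfies K u = u (v·u) and kills the (2)-dimensional subspace v^⊥, so its characteristic polynomial is lambda^2 (lambda - v·u) with v·u = tr K = 2. Hence the eigenvalues of I - K are 1 (multiplicity 2) and 1 - (2) = -1, so det(I - K) = -1. (Direct check: I - K =
[[1, 0, 0],
 [-9, 1, 6],
 [3, 0, -1]]
has determinant -1.) The finite-dimensional Fredholm alternative says: either (I - K) is invertible, or ker(I - K) ≠ {0} and then range(I - K) = ker((I - K)^*)^⊥, with dim ker(I - K) = dim ker((I - K)^*). Since det(I - K) ≠ 0, 1 is not an eigenvalue of K and ker(I - K) = {0}, so we are in the first case: for every y there is a unique x = (I - K)^(-1) y. Explicitly, by the Sherman–Morrison formula, (I - u v^T)^(-1) = I + u v^T/(1 - v·u), i.e. (I - K)^(-1) = I - K.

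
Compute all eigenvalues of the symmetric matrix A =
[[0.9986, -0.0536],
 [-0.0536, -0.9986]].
sigma(A) ≈ {-1, 1}

A is real symmetric, so its spectrum consists of real eigenvalues. Expanding the characteristic polynomial of the displayed matrix gives
  det(λ I - A) = p(λ) = λ^2 + (0)λ + (-1).
Solving p(λ) = 0 yields eigenvalues ≈ -1, 1. (A is shown rounded to 4 decimals, so these recover the underlying integer eigenvalues to within that precision.)
Verification: the trace of A = 0 equals the sum of eigenvalues 0, and det(A) ≈ -1.0001 matches the eigenvalue product -1.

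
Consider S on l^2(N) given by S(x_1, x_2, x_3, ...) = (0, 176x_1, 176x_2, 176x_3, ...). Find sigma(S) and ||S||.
sigma(S) = closed disk {z in C : |z| ≤ 176}; ||S|| = 176

Note S = 176·U where U is the unit right shift (U x)_k = x_{k-1} (with x_0 := 0); so ||S|| = 176||U|| and sigma(S) = 176·sigma(U). ||S x||^2 = sum_{k≥1} |176x_k|^2 = 30976||x||^2, so ||S|| = 176 and sigma(S) ⊂ {|z| ≤ 176}. For any |lambda| < 176, the equation (S - lambda I) x = 0 forces x_1 = 0, then 176x_k = lambda x_{k+1} ⇒ x = 0, so S has no eigenvalues. But (S - lambda I) is not surjective for |lambda| < 176: solving (S - lambda I) x = e_1 would require x_n proportional to (lambda/176)^(-n), which is not in l^2. So every |lambda| < 176 lies in the residual spectrum. The boundary |lambda| = 176 is in the approximate point spectrum (the spectrum is closed). Hence sigma(S) is the closed disk of radius 176.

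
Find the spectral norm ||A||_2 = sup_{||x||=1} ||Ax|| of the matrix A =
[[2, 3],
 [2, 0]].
||A||_2 = sqrt((17 + sqrt(145))/2) ≈ 3.8106 (= sqrt(largest eigenvalue of A^T A))

||A||_2 = sigma_max(A) = sqrt(lambda_max(A^T A)). Form the symmetric matrix M = A^T A =
[[8, 6],
 [6, 9]].
Its characteristic polynomial (trace, determinant of M give the coefficients) is
  p(λ) = det(λ I - M) = λ^2 - 17λ + 36.
For λ^2 - 17λ + 36 the discriminant is 145. It is nonnegative but not a perfect square, so the roots are real and irrational: λ = (17 ± sqrt(145))/2 ≈ 14.5208, 2.4792.
So the eigenvalues of A^T A are ≈ 2.4792, 14.5208 (all ≥ 0, as they must be for A^T A). The largest is λ_max = (17 + sqrt(145))/2 ≈ 14.5208, hence ||A||_2 = sqrt(λ_max) = sqrt((17 + sqrt(145))/2) ≈ 3.8106.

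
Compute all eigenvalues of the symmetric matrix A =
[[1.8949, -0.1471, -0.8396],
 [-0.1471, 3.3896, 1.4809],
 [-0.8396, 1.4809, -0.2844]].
sigma(A) ≈ {-1, 2, 4}

A is real symmetric, so its spectrum consists of real eigenvalues. Expanding the characteristic polynomial of the displayed matrix gives
  det(λ I - A) = p(λ) = λ^3 + (-5)λ^2 + (2)λ + (8).
Solving p(λ) = 0 yields eigenvalues ≈ -1, 2, 4. (A is shown rounded to 4 decimals, so these recover the underlying integer eigenvalues to within that precision.)
Verification: the trace of A = 5 equals the sum of eigenvalues 5, and det(A) ≈ -7.9998 matches the eigenvalue product -8.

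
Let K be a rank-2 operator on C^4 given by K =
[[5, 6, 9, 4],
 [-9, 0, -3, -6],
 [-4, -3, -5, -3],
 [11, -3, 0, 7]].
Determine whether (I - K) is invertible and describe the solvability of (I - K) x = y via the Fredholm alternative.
(I - K) is invertible (det(I - K) = -12 ≠ 0), so for every y in C^4 the equation (I - K) x = y has a unique solution.

K has rank 2 and factors as K = U V^T = u1 v1^T + u2 v2^T with u1 = (-2, 0, 1, 1), v1 = (2, -3, -3, 1), u2 = (3, -3, -2, 3), v2 = (3, 0, 1, 2) (multiplying out reproduces the displayed K). The nonzero eigenvalues of U V^T coincide with those of the 2 x 2 matrix G = V^T U = [[v1·u1, v1·u2], [v2·u1, v2·u2]] = [[-6, 24], [-3, 13]], and by the Sylvester determinant identity det(I_4 - U V^T) = det(I_2 - V^T U) = det([[7, -24], [3, -12]]) = (7)(-12) - (-24)(3) = -12. (Direct check: I - K =
[[-4, -6, -9, -4],
 [9, 1, 3, 6],
 [4, 3, 6, 3],
 [-11, 3, 0, -6]]
has determinant -12.) The finite-dimensional Fredholm alternative says: either (I - K) is invertible, or ker(I - K) ≠ {0} and then range(I - K) = ker((I - K)^*)^⊥, with dim ker(I - K) = dim ker((I - K)^*). Since det(I - K) ≠ 0, 1 is not an eigenvalue of K and ker(I - K) = {0}, so we are in the first case: for every y there is a unique x = (I - K)^(-1) y. (Explicitly, by the Woodbury identity, (I - U V^T)^(-1) = I + U (I_2 - G)^(-1) V^T.)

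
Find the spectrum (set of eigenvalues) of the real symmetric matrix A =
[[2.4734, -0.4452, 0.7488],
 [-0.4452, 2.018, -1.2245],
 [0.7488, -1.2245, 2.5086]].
sigma(A) ≈ {1, 2, 4}

A is real symmetric, so its spectrum consists of real eigenvalues. Expanding the characteristic polynomial of the displayed matrix gives
  det(λ I - A) = p(λ) = λ^3 + (-7)λ^2 + (14)λ + (-8).
Solving p(λ) = 0 yields eigenvalues ≈ 1, 2, 4. (A is shown rounded to 4 decimals, so these recover the underlying integer eigenvalues to within that precision.)
Verification: the trace of A = 7 equals the sum of eigenvalues 7, and det(A) ≈ 8.0003 matches the eigenvalue product 8.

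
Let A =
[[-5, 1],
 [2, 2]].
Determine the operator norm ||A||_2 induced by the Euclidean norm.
||A||_2 = sqrt((34 + sqrt(580))/2) ≈ 5.389 (= sqrt(largest eigenvalue of A^T A))

||A||_2 = sigma_max(A) = sqrt(lambda_max(A^T A)). Form the symmetric matrix M = A^T A =
[[29, -1],
 [-1, 5]].
Its characteristic polynomial (trace, determinant of M give the coefficients) is
  p(λ) = det(λ I - M) = λ^2 - 34λ + 144.
For λ^2 - 34λ + 144 the discriminant is 580. It is nonnegative but not a perfect square, so the roots are real and irrational: λ = (34 ± sqrt(580))/2 ≈ 29.0416, 4.9584.
So the eigenvalues of A^T A are ≈ 4.9584, 29.0416 (all ≥ 0, as they must be for A^T A). The largest is λ_max = (34 + sqrt(580))/2 ≈ 29.0416, hence ||A||_2 = sqrt(λ_max) = sqrt((34 + sqrt(580))/2) ≈ 5.389.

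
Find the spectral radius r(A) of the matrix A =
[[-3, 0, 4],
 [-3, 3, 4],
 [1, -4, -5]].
r(A) ≈ 4.0916

The eigenvalues of A are the roots of its characteristic polynomial. With M = A (coefficients from the trace, the sum of principal 2x2 minors, and det A):
  p(λ) = det(λ I - M) = λ^3 + 5λ^2 + 3λ - 33.
No integer candidate from the rational root theorem (±divisors of 33) is a root, so the roots are irrational. The cubic discriminant is Δ = -21696 < 0, so there is one real root and a complex-conjugate pair. p(1) = -24 and p(2) = 1 have opposite signs, so a root lies in (1, 2); Newton's method refines it to λ ≈ 1.9712. Dividing out (λ - (1.9712)) leaves approximately λ^2 + 6.9712λ + 16.7413. For λ^2 + 6.9712λ + 16.7413 the discriminant is -18.3682. It is negative, so the remaining roots are the complex-conjugate pair λ ≈ -3.4856 ± 2.1429i. Their product equals the constant term, so |λ|^2 ≈ 16.7413 and |λ| ≈ 4.0916.
Thus the eigenvalues (to 4 decimals) are 1.9712 (modulus 1.9712); -3.4856 ± 2.1429i (modulus 4.0916). The spectral radius is the largest modulus: r(A) ≈ 4.0916. (Cross-check: r(A) ≤ ||A||_2 ≈ 9.5218; equality holds whenever A is normal, though it can also hold for some non-normal A.)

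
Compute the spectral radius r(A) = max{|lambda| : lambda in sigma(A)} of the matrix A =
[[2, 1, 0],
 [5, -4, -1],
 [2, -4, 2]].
r(A) = (3 + sqrt(57))/2 ≈ 5.2749

The eigenvalues of A are the roots of its characteristic polynomial. With M = A (coefficients from the trace, the sum of principal 2x2 minors, and det A):
  p(λ) = det(λ I - M) = λ^3 - 21λ + 36.
By the rational root theorem any rational root is an integer divisor of 36. Testing λ = 3: p(3) = 27 + 0 - 63 + 36 = 0, so λ = 3 is a root. Dividing out (λ - 3) leaves p(λ) = (λ - 3)(λ^2 + 3λ - 12). For λ^2 + 3λ - 12 the discriminant is 57. It is nonnegative but not a perfect square, so the roots are real and irrational: λ = (-3 ± sqrt(57))/2 ≈ 2.2749, -5.2749.
Thus the eigenvalues (to 4 decimals) are 2.2749 (modulus 2.2749); -5.2749 (modulus 5.2749); 3 (modulus 3). The spectral radius is the largest modulus: r(A) = (3 + sqrt(57))/2 ≈ 5.2749. (Cross-check: r(A) ≤ ||A||_2 ≈ 7.6866; equality holds whenever A is normal, though it can also hold for some non-normal A.)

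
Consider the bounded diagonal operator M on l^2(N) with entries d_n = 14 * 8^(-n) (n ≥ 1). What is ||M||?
||M|| = 7/4 (attained at n = 1)

For M diagonal, ||M|| = sup_n |d_n|. The sequence d_n = 14 * 8^(-n) is positive and strictly decreasing (ratio 8^(-1) < 1), so the supremum is d_1 = 14/8 = 7/4. Hence ||M|| = 7/4.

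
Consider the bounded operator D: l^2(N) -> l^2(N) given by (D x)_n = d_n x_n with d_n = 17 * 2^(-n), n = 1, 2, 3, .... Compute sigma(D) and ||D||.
sigma(D) = {17 * 2^(-n) : n ≥ 1} ∪ {0}; ||D|| = 17/2

A bounded diagonal operator on l^2 with diagonal entries d_n has spectrum equal to the closure of {d_n : n ≥ 1}: every d_n is an eigenvalue (with eigenvector e_n), so {d_n} ⊂ sigma(D); the spectrum is closed, so its closure is too; and for lambda not in the closure, (D - lambda I) has bounded inverse (the diagonal entries 1/(d_n - lambda) are bounded). For our sequence d_n = 17 * 2^(-n), n = 1, 2, 3, ...:
  - {d_n} = {17 * 2^(-n) : n ≥ 1}; the only limit point is 0
  - closure = {17 * 2^(-n) : n ≥ 1} ∪ {0}
For the norm: a diagonal operator has ||D|| = sup_n |d_n|. Here d_n = 17 * 2^(-n) is positive and decreasing, so sup_n |d_n| = d_1 = 17/2. So ||D|| = 17/2.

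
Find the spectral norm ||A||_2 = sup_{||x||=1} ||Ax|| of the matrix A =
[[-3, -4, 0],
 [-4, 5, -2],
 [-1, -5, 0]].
||A||_2 ≈ 8.2464 (= sqrt(largest eigenvalue of A^T A))

||A||_2 = sigma_max(A) = sqrt(lambda_max(A^T A)). Form the symmetric matrix M = A^T A =
[[26, -3, 8],
 [-3, 66, -10],
 [8, -10, 4]].
Its characteristic polynomial (trace, sum of principal 2x2 minors, determinant of M give the coefficients) is
  p(λ) = det(λ I - M) = λ^3 - 96λ^2 + 1911λ - 484.
No integer candidate from the rational root theorem (±divisors of 484) is a root, so the roots are irrational. The cubic discriminant is Δ = 5619914676 > 0, so there are three distinct real roots. p(0) = -484 and p(1) = 1332 have opposite signs, so a root lies in (0, 1); Newton's method refines it to λ ≈ 0.2566. p(27) = 812 and p(28) = -288 have opposite signs, so a root lies in (27, 28); Newton's method refines it to λ ≈ 27.7405. p(68) = -8 and p(69) = 2828 have opposite signs, so a root lies in (68, 69); Newton's method refines it to λ ≈ 68.0029. Check (Vieta): the three roots sum to 96, matching tr M = 96.
So the eigenvalues of A^T A are ≈ 0.2566, 27.7405, 68.0029 (all ≥ 0, as they must be for A^T A). The largest is λ_max ≈ 68.0029, hence ||A||_2 = sqrt(λ_max) ≈ 8.2464.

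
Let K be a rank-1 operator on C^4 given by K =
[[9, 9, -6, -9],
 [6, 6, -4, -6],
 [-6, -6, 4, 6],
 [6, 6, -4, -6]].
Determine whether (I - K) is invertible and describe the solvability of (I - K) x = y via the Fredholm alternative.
(I - K) is invertible (det(I - K) = -12 ≠ 0), so for every y in C^4 the equation (I - K) x = y has a unique solution.

K has rank 1, so it is an outer product K = u v^T: every row of K is a multiple of one row vector. Reading off the entries, u = (-3, -2, 2, -2) and v = (-3, -3, 2, 3) (row i of K equals u_i·v^T). A rank-one matrix u v^T satisfies K u = u (v·u) and kills the (3)-dimensional subspace v^⊥, so its characteristic polynomial is lambda^3 (lambda - v·u) with v·u = tr K = 13. Hence the eigenvalues of I - K are 1 (multiplicity 3) and 1 - (13) = -12, so det(I - K) = -12. (Direct check: I - K =
[[-8, -9, 6, 9],
 [-6, -5, 4, 6],
 [6, 6, -3, -6],
 [-6, -6, 4, 7]]
has determinant -12.) The finite-dimensional Fredholm alternative says: either (I - K) is invertible, or ker(I - K) ≠ {0} and then range(I - K) = ker((I - K)^*)^⊥, with dim ker(I - K) = dim ker((I - K)^*). Since det(I - K) ≠ 0, 1 is not an eigenvalue of K and ker(I - K) = {0}, so we are in the first case: for every y there is a unique x = (I - K)^(-1) y. Explicitly, by the Sherman–Morrison formula, (I - u v^T)^(-1) = I + u v^T/(1 - v·u), i.e. (I - K)^(-1) = I + K/(-12).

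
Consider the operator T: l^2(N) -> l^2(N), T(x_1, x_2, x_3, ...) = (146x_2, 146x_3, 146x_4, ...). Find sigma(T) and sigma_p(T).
sigma(T) = closed disk {z in C : |z| ≤ 146}; sigma_p(T) = open disk {z in C : |z| < 146}

Note T = 146·V where V is the unit left shift (V x)_k = x_{k+1}; so sigma(T) = 146·sigma(V) and ||T|| = 146||V||. ||T x||^2 = 21316sum_{k≥2} |x_k|^2 ≤ 21316||x||^2, with equality on {x : x_1 = 0}, so ||T|| = 146. For any lambda with |lambda| < 146, set r = lambda/146 (|r| < 1); the vector x = (1, r, r^2, ...) is in l^2 and satisfies T x = 146(r, r^2, ...) = lambda x, so lambda is an eigenvalue. On the boundary |lambda| = 146 the geometric series diverges, so no l^2 eigenvector exists, but these lambda lie in the approximate point spectrum. Hence sigma(T) is the closed disk of radius 146 and sigma_p(T) is the open disk.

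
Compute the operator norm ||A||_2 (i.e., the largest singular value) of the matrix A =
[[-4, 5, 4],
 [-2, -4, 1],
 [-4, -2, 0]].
||A||_2 ≈ 7.6748 (= sqrt(largest eigenvalue of A^T A))

||A||_2 = sigma_max(A) = sqrt(lambda_max(A^T A)). Form the symmetric matrix M = A^T A =
[[36, -4, -18],
 [-4, 45, 16],
 [-18, 16, 17]].
Its characteristic polynomial (trace, sum of principal 2x2 minors, determinant of M give the coefficients) is
  p(λ) = det(λ I - M) = λ^3 - 98λ^2 + 2401λ - 5776.
No integer candidate from the rational root theorem (±divisors of 5776) is a root, so the roots are irrational. The cubic discriminant is Δ = 1817383744 > 0, so there are three distinct real roots. p(2) = -1358 and p(3) = 572 have opposite signs, so a root lies in (2, 3); Newton's method refines it to λ ≈ 2.6937. p(36) = 308 and p(37) = -448 have opposite signs, so a root lies in (36, 37); Newton's method refines it to λ ≈ 36.4038. p(58) = -1078 and p(59) = 124 have opposite signs, so a root lies in (58, 59); Newton's method refines it to λ ≈ 58.9025. Check (Vieta): the three roots sum to 98, matching tr M = 98.
So the eigenvalues of A^T A are ≈ 2.6937, 36.4038, 58.9025 (all ≥ 0, as they must be for A^T A). The largest is λ_max ≈ 58.9025, hence ||A||_2 = sqrt(λ_max) ≈ 7.6748.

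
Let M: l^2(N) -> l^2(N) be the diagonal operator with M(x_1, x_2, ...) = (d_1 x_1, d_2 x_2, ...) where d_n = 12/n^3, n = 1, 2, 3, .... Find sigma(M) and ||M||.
sigma(M) = {12/n^3 : n ≥ 1} ∪ {0}; ||M|| = 12

A bounded diagonal operator on l^2 with diagonal entries d_n has spectrum equal to the closure of {d_n : n ≥ 1}: every d_n is an eigenvalue (with eigenvector e_n), so {d_n} ⊂ sigma(M); the spectrum is closed, so its closure is too; and for lambda not in the closure, (M - lambda I) has bounded inverse (the diagonal entries 1/(d_n - lambda) are bounded). For our sequence d_n = 12/n^3, n = 1, 2, 3, ...:
  - {d_n} = {12/n^3 : n ≥ 1}; the only limit point is 0
  - closure = {12/n^3 : n ≥ 1} ∪ {0}
For the norm: a diagonal operator has ||M|| = sup_n |d_n|. Here d_n = 12/n^3 is positive and decreasing, so sup_n |d_n| = d_1 = 12. So ||M|| = 12.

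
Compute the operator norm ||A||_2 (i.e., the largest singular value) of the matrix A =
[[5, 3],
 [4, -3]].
||A||_2 = sqrt((59 + sqrt(565))/2) ≈ 6.4331 (= sqrt(largest eigenvalue of A^T A))

||A||_2 = sigma_max(A) = sqrt(lambda_max(A^T A)). Form the symmetric matrix M = A^T A =
[[41, 3],
 [3, 18]].
Its characteristic polynomial (trace, determinant of M give the coefficients) is
  p(λ) = det(λ I - M) = λ^2 - 59λ + 729.
For λ^2 - 59λ + 729 the discriminant is 565. It is nonnegative but not a perfect square, so the roots are real and irrational: λ = (59 ± sqrt(565))/2 ≈ 41.3849, 17.6151.
So the eigenvalues of A^T A are ≈ 17.6151, 41.3849 (all ≥ 0, as they must be for A^T A). The largest is λ_max = (59 + sqrt(565))/2 ≈ 41.3849, hence ||A||_2 = sqrt(λ_max) = sqrt((59 + sqrt(565))/2) ≈ 6.4331.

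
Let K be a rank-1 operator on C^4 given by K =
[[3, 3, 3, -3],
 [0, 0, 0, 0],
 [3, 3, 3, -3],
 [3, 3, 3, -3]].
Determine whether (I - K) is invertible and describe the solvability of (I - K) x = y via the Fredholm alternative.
(I - K) is invertible (det(I - K) = -2 ≠ 0), so for every y in C^4 the equation (I - K) x = y has a unique solution.

K has rank 1, so it is an outer product K = u v^T: every row of K is a multiple of one row vector. Reading off the entries, u = (3, 0, 3, 3) and v = (1, 1, 1, -1) (row i of K equals u_i·v^T). A rank-one matrix u v^T satisfies K u = u (v·u) and kills the (3)-dimensional subspace v^⊥, so its characteristic polynomial is lambda^3 (lambda - v·u) with v·u = tr K = 3. Hence the eigenvalues of I - K are 1 (multiplicity 3) and 1 - (3) = -2, so det(I - K) = -2. (Direct check: I - K =
[[-2, -3, -3, 3],
 [0, 1, 0, 0],
 [-3, -3, -2, 3],
 [-3, -3, -3, 4]]
has determinant -2.) The finite-dimensional Fredholm alternative says: either (I - K) is invertible, or ker(I - K) ≠ {0} and then range(I - K) = ker((I - K)^*)^⊥, with dim ker(I - K) = dim ker((I - K)^*). Since det(I - K) ≠ 0, 1 is not an eigenvalue of K and ker(I - K) = {0}, so we are in the first case: for every y there is a unique x = (I - K)^(-1) y. Explicitly, by the Sherman–Morrison formula, (I - u v^T)^(-1) = I + u v^T/(1 - v·u), i.e. (I - K)^(-1) = I + K/(-2).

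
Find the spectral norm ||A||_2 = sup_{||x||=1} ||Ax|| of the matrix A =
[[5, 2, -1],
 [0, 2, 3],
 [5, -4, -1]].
||A||_2 ≈ 7.5245 (= sqrt(largest eigenvalue of A^T A))

||A||_2 = sigma_max(A) = sqrt(lambda_max(A^T A)). Form the symmetric matrix M = A^T A =
[[50, -10, -10],
 [-10, 24, 8],
 [-10, 8, 11]].
Its characteristic polynomial (trace, sum of principal 2x2 minors, determinant of M give the coefficients) is
  p(λ) = det(λ I - M) = λ^3 - 85λ^2 + 1750λ - 8100.
No integer candidate from the rational root theorem (±divisors of 8100) is a root, so the roots are irrational. The cubic discriminant is Δ = 707692500 > 0, so there are three distinct real roots. p(6) = -444 and p(7) = 328 have opposite signs, so a root lies in (6, 7); Newton's method refines it to λ ≈ 6.5542. p(21) = 426 and p(22) = -92 have opposite signs, so a root lies in (21, 22); Newton's method refines it to λ ≈ 21.8279. p(56) = -1044 and p(57) = 678 have opposite signs, so a root lies in (56, 57); Newton's method refines it to λ ≈ 56.6179. Check (Vieta): the three roots sum to 85, matching tr M = 85.
So the eigenvalues of A^T A are ≈ 6.5542, 21.8279, 56.6179 (all ≥ 0, as they must be for A^T A). The largest is λ_max ≈ 56.6179, hence ||A||_2 = sqrt(λ_max) ≈ 7.5245.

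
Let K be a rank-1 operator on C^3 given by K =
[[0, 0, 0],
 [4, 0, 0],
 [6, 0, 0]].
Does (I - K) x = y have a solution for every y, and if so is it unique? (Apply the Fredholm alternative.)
(I - K) is invertible (det(I - K) = 1 ≠ 0), so for every y in C^3 the equation (I - K) x = y has a unique solution.

K has rank 1, so it is an outer product K = u v^T: every row of K is a multiple of one row vector. Reading off the entries, u = (0, 2, 3) and v = (2, 0, 0) (row i of K equals u_i·v^T). A rank-one matrix u v^T satisfies K u = u (v·u) and kills the (2)-dimensional subspace v^⊥, so its characteristic polynomial is lambda^2 (lambda - v·u) with v·u = tr K = 0. Hence the eigenvalues of I - K are 1 (multiplicity 2) and 1 - (0) = 1, so det(I - K) = 1. (Direct check: I - K =
[[1, 0, 0],
 [-4, 1, 0],
 [-6, 0, 1]]
has determinant 1.) The finite-dimensional Fredholm alternative says: either (I - K) is invertible, or ker(I - K) ≠ {0} and then range(I - K) = ker((I - K)^*)^⊥, with dim ker(I - K) = dim ker((I - K)^*). Since det(I - K) ≠ 0, 1 is not an eigenvalue of K and ker(I - K) = {0}, so we are in the first case: for every y there is a unique x = (I - K)^(-1) y. Explicitly, by the Sherman–Morrison formula, (I - u v^T)^(-1) = I + u v^T/(1 - v·u), i.e. (I - K)^(-1) = I + K.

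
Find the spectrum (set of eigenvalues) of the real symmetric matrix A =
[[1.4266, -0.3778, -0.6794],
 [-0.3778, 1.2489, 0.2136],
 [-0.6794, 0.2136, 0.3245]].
sigma(A) ≈ {0, 1, 2}

A is real symmetric, so its spectrum consists of real eigenvalues. Expanding the characteristic polynomial of the displayed matrix gives
  det(λ I - A) = p(λ) = λ^3 + (-3)λ^2 + (2)λ + (0).
Solving p(λ) = 0 yields eigenvalues ≈ 0, 1, 2. (A is shown rounded to 4 decimals, so these recover the underlying integer eigenvalues to within that precision.)
Verification: the trace of A = 3 equals the sum of eigenvalues 3, and det(A) ≈ -0.0001 matches the eigenvalue product 0.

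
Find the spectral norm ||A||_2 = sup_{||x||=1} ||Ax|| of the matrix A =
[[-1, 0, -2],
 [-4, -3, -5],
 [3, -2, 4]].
||A||_2 ≈ 8.499 (= sqrt(largest eigenvalue of A^T A))

||A||_2 = sigma_max(A) = sqrt(lambda_max(A^T A)). Form the symmetric matrix M = A^T A =
[[26, 6, 34],
 [6, 13, 7],
 [34, 7, 45]].
Its characteristic polynomial (trace, sum of principal 2x2 minors, determinant of M give the coefficients) is
  p(λ) = det(λ I - M) = λ^3 - 84λ^2 + 852λ - 144.
No integer candidate from the rational root theorem (±divisors of 144) is a root, so the roots are irrational. The cubic discriminant is Δ = 2491644672 > 0, so there are three distinct real roots. p(0) = -144 and p(1) = 625 have opposite signs, so a root lies in (0, 1); Newton's method refines it to λ ≈ 0.1719. p(11) = 395 and p(12) = -288 have opposite signs, so a root lies in (11, 12); Newton's method refines it to λ ≈ 11.5958. p(72) = -1008 and p(73) = 3433 have opposite signs, so a root lies in (72, 73); Newton's method refines it to λ ≈ 72.2323. Check (Vieta): the three roots sum to 84, matching tr M = 84.
So the eigenvalues of A^T A are ≈ 0.1719, 11.5958, 72.2323 (all ≥ 0, as they must be for A^T A). The largest is λ_max ≈ 72.2323, hence ||A||_2 = sqrt(λ_max) ≈ 8.499.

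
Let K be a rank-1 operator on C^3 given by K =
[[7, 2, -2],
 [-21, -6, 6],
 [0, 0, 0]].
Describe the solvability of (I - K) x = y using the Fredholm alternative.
(I - K) is singular (det(I - K) = 0, i.e. 1 ∈ sigma(K)). (I - K) x = y is solvable iff y ⊥ ker((I - K)^*) = span{(7, 2, -2)}, i.e. iff 7y_1 + 2y_2 - 2y_3 = 0. When solvable, the solutions are x = y + c·(1, -3, 0), c arbitrary (ker(I - K) = span{(1, -3, 0)}, dimension 1).

K has rank 1, so it is an outer product K = u v^T: every row of K is a multiple of one row vector. Reading off the entries, u = (1, -3, 0) and v = (7, 2, -2) (row i of K equals u_i·v^T). A rank-one matrix u v^T satisfies K u = u (v·u) and kills the (2)-dimensional subspace v^⊥, so its characteristic polynomial is lambda^2 (lambda - v·u) with v·u = tr K = 1. Hence the eigenvalues of I - K are 1 (multiplicity 2) and 1 - (1) = 0, so det(I - K) = 0. (Direct check: I - K =
[[-6, -2, 2],
 [21, 7, -6],
 [0, 0, 1]]
has determinant 0.) So 1 is an eigenvalue of K and (I - K) is not invertible. The finite-dimensional Fredholm alternative says: either (I - K) is invertible, or ker(I - K) ≠ {0} and then range(I - K) = ker((I - K)^*)^⊥, with dim ker(I - K) = dim ker((I - K)^*). We are in the second case, so we need both kernels. Kernel of I - K: (I - K) u = u - u (v·u) = u - u = 0, so ker(I - K) = span{u} = span{(1, -3, 0)} (it is exactly 1-dimensional because rank(I - K) = 2). Kernel of the adjoint: K is real, so (I - K)^* = I - K^T = I - v u^T, and (I - v u^T) v = v - v (u·v) = 0; hence ker((I - K)^*) = span{v} = span{(7, 2, -2)}. Therefore (I - K) x = y is solvable iff <y, v> = 0, i.e. iff 7y_1 + 2y_2 - 2y_3 = 0. When this holds, K y = u (v·y) = 0, so (I - K) y = y and x = y is a particular solution; the full solution set is the line x = y + c·u = y + c·(1, -3, 0), c ∈ C.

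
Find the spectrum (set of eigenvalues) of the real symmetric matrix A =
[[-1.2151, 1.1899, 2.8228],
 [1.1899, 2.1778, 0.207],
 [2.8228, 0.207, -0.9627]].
sigma(A) ≈ {-4, 1, 3}

A is real symmetric, so its spectrum consists of real eigenvalues. Expanding the characteristic polynomial of the displayed matrix gives
  det(λ I - A) = p(λ) = λ^3 + (0)λ^2 + (-13)λ + (12).
Solving p(λ) = 0 yields eigenvalues ≈ -4, 1, 3. (A is shown rounded to 4 decimals, so these recover the underlying integer eigenvalues to within that precision.)
Verification: the trace of A = 0 equals the sum of eigenvalues 0, and det(A) ≈ -11.9999 matches the eigenvalue product -12.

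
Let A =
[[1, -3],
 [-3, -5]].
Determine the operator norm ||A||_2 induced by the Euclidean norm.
||A||_2 = sqrt((44 + sqrt(1152))/2) ≈ 6.2426 (= sqrt(largest eigenvalue of A^T A))

||A||_2 = sigma_max(A) = sqrt(lambda_max(A^T A)). Form the symmetric matrix M = A^T A =
[[10, 12],
 [12, 34]].
Its characteristic polynomial (trace, determinant of M give the coefficients) is
  p(λ) = det(λ I - M) = λ^2 - 44λ + 196.
For λ^2 - 44λ + 196 the discriminant is 1152. It is nonnegative but not a perfect square, so the roots are real and irrational: λ = (44 ± sqrt(1152))/2 ≈ 38.9706, 5.0294.
So the eigenvalues of A^T A are ≈ 5.0294, 38.9706 (all ≥ 0, as they must be for A^T A). The largest is λ_max = (44 + sqrt(1152))/2 ≈ 38.9706, hence ||A||_2 = sqrt(λ_max) = sqrt((44 + sqrt(1152))/2) ≈ 6.2426.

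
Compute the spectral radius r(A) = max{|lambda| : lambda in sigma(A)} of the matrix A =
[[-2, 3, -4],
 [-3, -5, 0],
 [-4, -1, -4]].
r(A) ≈ 6.2307

The eigenvalues of A are the roots of its characteristic polynomial. With M = A (coefficients from the trace, the sum of principal 2x2 minors, and det A):
  p(λ) = det(λ I - M) = λ^3 + 11λ^2 + 31λ + 8.
No integer candidate from the rational root theorem (±divisors of 8) is a root, so the roots are irrational. The cubic discriminant is Δ = 1901 > 0, so there are three distinct real roots. p(-7) = -13 and p(-6) = 2 have opposite signs, so a root lies in (-7, -6); Newton's method refines it to λ ≈ -6.2307. p(-5) = 3 and p(-4) = -4 have opposite signs, so a root lies in (-5, -4); Newton's method refines it to λ ≈ -4.4829. p(-1) = -13 and p(0) = 8 have opposite signs, so a root lies in (-1, 0); Newton's method refines it to λ ≈ -0.2864. Check (Vieta): the three roots sum to -11, matching tr M = -11.
Thus the eigenvalues (to 4 decimals) are -6.2307 (modulus 6.2307); -4.4829 (modulus 4.4829); -0.2864 (modulus 0.2864). The spectral radius is the largest modulus: r(A) ≈ 6.2307. (Cross-check: r(A) ≤ ||A||_2 ≈ 7.4265; equality holds whenever A is normal, though it can also hold for some non-normal A.)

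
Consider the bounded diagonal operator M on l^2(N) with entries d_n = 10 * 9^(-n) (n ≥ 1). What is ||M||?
||M|| = 10/9 (attained at n = 1)

For M diagonal, ||M|| = sup_n |d_n|. The sequence d_n = 10 * 9^(-n) is positive and strictly decreasing (ratio 9^(-1) < 1), so the supremum is d_1 = 10/9. Hence ||M|| = 10/9.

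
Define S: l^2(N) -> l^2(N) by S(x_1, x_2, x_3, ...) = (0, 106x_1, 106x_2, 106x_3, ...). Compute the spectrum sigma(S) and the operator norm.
sigma(S) = closed disk {z in C : |z| ≤ 106}; ||S|| = 106

Note S = 106·U where U is the unit right shift (U x)_k = x_{k-1} (with x_0 := 0); so ||S|| = 106||U|| and sigma(S) = 106·sigma(U). ||S x||^2 = sum_{k≥1} |106x_k|^2 = 11236||x||^2, so ||S|| = 106 and sigma(S) ⊂ {|z| ≤ 106}. For any |lambda| < 106, the equation (S - lambda I) x = 0 forces x_1 = 0, then 106x_k = lambda x_{k+1} ⇒ x = 0, so S has no eigenvalues. But (S - lambda I) is not surjective for |lambda| < 106: solving (S - lambda I) x = e_1 would require x_n proportional to (lambda/106)^(-n), which is not in l^2. So every |lambda| < 106 lies in the residual spectrum. The boundary |lambda| = 106 is in the approximate point spectrum (the spectrum is closed). Hence sigma(S) is the closed disk of radius 106.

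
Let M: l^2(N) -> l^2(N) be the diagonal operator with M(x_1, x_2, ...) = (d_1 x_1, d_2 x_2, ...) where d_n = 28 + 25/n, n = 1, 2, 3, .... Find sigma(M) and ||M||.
sigma(M) = {28 + 25/n : n ≥ 1} ∪ {28}; ||M|| = 53

A bounded diagonal operator on l^2 with diagonal entries d_n has spectrum equal to the closure of {d_n : n ≥ 1}: every d_n is an eigenvalue (with eigenvector e_n), so {d_n} ⊂ sigma(M); the spectrum is closed, so its closure is too; and for lambda not in the closure, (M - lambda I) has bounded inverse (the diagonal entries 1/(d_n - lambda) are bounded). For our sequence d_n = 28 + 25/n, n = 1, 2, 3, ...:
  - {d_n} = {28 + 25/n : n ≥ 1}; the only limit point is 28
  - closure = {28 + 25/n : n ≥ 1} ∪ {28}
For the norm: a diagonal operator has ||M|| = sup_n |d_n|. Here d_n = 28 + 25/n is positive and decreasing, so sup_n |d_n| = d_1 = 28 + 25 = 53. So ||M|| = 53.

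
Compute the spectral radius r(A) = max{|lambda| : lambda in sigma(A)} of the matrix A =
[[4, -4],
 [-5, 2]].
r(A) = (6 + sqrt(84))/2 ≈ 7.5826

The eigenvalues of A are the roots of its characteristic polynomial. With M = A (coefficients from the trace and determinant):
  p(λ) = det(λ I - M) = λ^2 - 6λ - 12.
For λ^2 - 6λ - 12 the discriminant is 84. It is nonnegative but not a perfect square, so the roots are real and irrational: λ = (6 ± sqrt(84))/2 ≈ 7.5826, -1.5826.
Thus the eigenvalues (to 4 decimals) are 7.5826 (modulus 7.5826); -1.5826 (modulus 1.5826). The spectral radius is the largest modulus: r(A) = (6 + sqrt(84))/2 ≈ 7.5826. (Cross-check: r(A) ≤ ||A||_2 ≈ 7.6512; equality holds whenever A is normal, though it can also hold for some non-normal A.)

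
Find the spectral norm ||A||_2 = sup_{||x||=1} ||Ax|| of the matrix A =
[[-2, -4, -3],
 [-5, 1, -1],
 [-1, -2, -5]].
||A||_2 ≈ 7.6821 (= sqrt(largest eigenvalue of A^T A))

||A||_2 = sigma_max(A) = sqrt(lambda_max(A^T A)). Form the symmetric matrix M = A^T A =
[[30, 5, 16],
 [5, 21, 21],
 [16, 21, 35]].
Its characteristic polynomial (trace, sum of principal 2x2 minors, determinant of M give the coefficients) is
  p(λ) = det(λ I - M) = λ^3 - 86λ^2 + 1693λ - 5929.
No integer candidate from the rational root theorem (±divisors of 5929) is a root, so the roots are irrational. The cubic discriminant is Δ = 1293212929 > 0, so there are three distinct real roots. p(4) = -469 and p(5) = 511 have opposite signs, so a root lies in (4, 5); Newton's method refines it to λ ≈ 4.4602. p(22) = 341 and p(23) = -317 have opposite signs, so a root lies in (22, 23); Newton's method refines it to λ ≈ 22.5252. p(59) = -29 and p(60) = 2051 have opposite signs, so a root lies in (59, 60); Newton's method refines it to λ ≈ 59.0146. Check (Vieta): the three roots sum to 86, matching tr M = 86.
So the eigenvalues of A^T A are ≈ 4.4602, 22.5252, 59.0146 (all ≥ 0, as they must be for A^T A). The largest is λ_max ≈ 59.0146, hence ||A||_2 = sqrt(λ_max) ≈ 7.6821.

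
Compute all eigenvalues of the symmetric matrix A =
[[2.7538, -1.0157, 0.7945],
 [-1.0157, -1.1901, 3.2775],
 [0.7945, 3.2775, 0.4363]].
sigma(A) ≈ {-4, 3} (3 with multiplicity 2)

A is real symmetric, so its spectrum consists of real eigenvalues. Expanding the characteristic polynomial of the displayed matrix gives
  det(λ I - A) = p(λ) = λ^3 + (-2)λ^2 + (-15)λ + (36).
Solving p(λ) = 0 yields eigenvalues ≈ -4, 3, 3. (A is shown rounded to 4 decimals, so these recover the underlying integer eigenvalues to within that precision.)
Verification: the trace of A = 2 equals the sum of eigenvalues 2, and det(A) ≈ -35.9998 matches the eigenvalue product -36.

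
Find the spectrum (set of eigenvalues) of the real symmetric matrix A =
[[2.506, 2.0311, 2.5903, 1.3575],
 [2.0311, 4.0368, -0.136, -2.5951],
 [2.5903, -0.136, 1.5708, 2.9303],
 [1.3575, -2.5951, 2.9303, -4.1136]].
sigma(A) ≈ {-6, -1, 5, 6}

A is real symmetric, so its spectrum consists of real eigenvalues. Expanding the characteristic polynomial of the displayed matrix gives
  det(λ I - A) = p(λ) = λ^4 + (-4)λ^3 + (-41)λ^2 + (144)λ + (179.9953).
Solving p(λ) = 0 yields eigenvalues ≈ -6, -1, 5, 6. (A is shown rounded to 4 decimals, so these recover the underlying integer eigenvalues to within that precision.)
Verification: the trace of A = 4 equals the sum of eigenvalues 4, and det(A) ≈ 179.9953 matches the eigenvalue product 180.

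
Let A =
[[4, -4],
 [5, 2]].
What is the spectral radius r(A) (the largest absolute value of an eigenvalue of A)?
r(A) = sqrt(28) ≈ 5.2915

The eigenvalues of A are the roots of its characteristic polynomial. With M = A (coefficients from the trace and determinant):
  p(λ) = det(λ I - M) = λ^2 - 6λ + 28.
For λ^2 - 6λ + 28 the discriminant is -76. It is negative, so the roots are the complex-conjugate pair λ = 3 ± (sqrt(76)/2) i ≈ 3 ± 4.3589i. For a conjugate pair the product of the roots equals the constant term, so |λ|^2 = 28 and |λ| = sqrt(28) ≈ 5.2915.
Thus the eigenvalues (to 4 decimals) are 3 ± 4.3589i (modulus 5.2915). The spectral radius is the largest modulus: r(A) = sqrt(28) ≈ 5.2915. (Cross-check: r(A) ≤ ||A||_2 ≈ 6.5264; equality holds whenever A is normal, though it can also hold for some non-normal A.)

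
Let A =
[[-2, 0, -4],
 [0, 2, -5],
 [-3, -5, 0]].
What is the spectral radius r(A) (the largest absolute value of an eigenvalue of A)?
r(A) ≈ 6.6993

The eigenvalues of A are the roots of its characteristic polynomial. With M = A (coefficients from the trace, the sum of principal 2x2 minors, and det A):
  p(λ) = det(λ I - M) = λ^3 - 41λ - 26.
No integer candidate from the rational root theorem (±divisors of 26) is a root, so the roots are irrational. The cubic discriminant is Δ = 257432 > 0, so there are three distinct real roots. p(-7) = -82 and p(-6) = 4 have opposite signs, so a root lies in (-7, -6); Newton's method refines it to λ ≈ -6.0588. p(-1) = 14 and p(0) = -26 have opposite signs, so a root lies in (-1, 0); Newton's method refines it to λ ≈ -0.6406. p(6) = -56 and p(7) = 30 have opposite signs, so a root lies in (6, 7); Newton's method refines it to λ ≈ 6.6993. Check (Vieta): the three roots sum to 0, matching tr M = 0.
Thus the eigenvalues (to 4 decimals) are -6.0588 (modulus 6.0588); -0.6406 (modulus 0.6406); 6.6993 (modulus 6.6993). The spectral radius is the largest modulus: r(A) ≈ 6.6993. (Cross-check: r(A) ≤ ||A||_2 ≈ 6.8316; equality holds whenever A is normal, though it can also hold for some non-normal A.)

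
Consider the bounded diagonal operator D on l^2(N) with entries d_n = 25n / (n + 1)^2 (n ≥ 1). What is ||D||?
||D|| = 25/4 (attained at n = 1)

For D diagonal, ||D|| = sup_n |d_n|. Treat f(x) = 25x / (x + 1)^2 for real x > 0. By the quotient rule, f'(x) = 25(1 - x)/(x + 1)^3, which is positive for x < 1 and negative for x > 1. So f has a unique maximum at x = 1, and since 1 is a positive integer, the supremum over n ≥ 1 is attained at n = 1: d_1 = 25·1/(1 + 1)^2 = 25·1/4 = 25/4. Hence ||D|| = 25/4.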